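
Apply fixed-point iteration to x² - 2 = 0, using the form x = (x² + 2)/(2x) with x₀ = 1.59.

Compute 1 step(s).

Equation: x² - 2 = 0
Fixed-point form: x = (x² + 2)/(2x)
x₀ = 1.59

x_1 = g(1.590000) = 1.423931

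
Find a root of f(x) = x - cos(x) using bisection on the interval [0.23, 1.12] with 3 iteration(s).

f(x) = x - cos(x)
Initial interval: [0.23, 1.12]

Iteration 1:
  c_1 = (0.230000 + 1.120000)/2 = 0.675000
  f(c_1) = f(0.675000) = -0.105707
  f(a) × f(c) ≥ 0, new interval: [0.675000, 1.120000]
Iteration 2:
  c_2 = (0.675000 + 1.120000)/2 = 0.897500
  f(c_2) = f(0.897500) = 0.273934
  f(a) × f(c) < 0, new interval: [0.675000, 0.897500]
Iteration 3:
  c_3 = (0.675000 + 0.897500)/2 = 0.786250
  f(c_3) = f(0.786250) = 0.079746
  f(a) × f(c) < 0, new interval: [0.675000, 0.786250]

After 3 iteration(s), the approximation is c_3 = 0.786250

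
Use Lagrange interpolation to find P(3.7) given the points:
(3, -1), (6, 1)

Lagrange interpolation formula:
P(x) = Σ yᵢ × Lᵢ(x)
where Lᵢ(x) = Π_{j≠i} (x - xⱼ)/(xᵢ - xⱼ)

L_0(3.7) = (3.7 - 6)/(3 - 6) = 0.766667
L_1(3.7) = (3.7 - 3)/(6 - 3) = 0.233333

P(3.7) = (-1)×L_0(3.7) + 1×L_1(3.7)
P(3.7) = -0.533333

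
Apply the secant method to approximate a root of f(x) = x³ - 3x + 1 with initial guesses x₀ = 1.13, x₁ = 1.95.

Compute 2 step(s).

f(x) = x³ - 3x + 1
x₀ = 1.13, x₁ = 1.95

Secant formula: x_{n+1} = x_n - f(x_n)(x_n - x_{n-1})/(f(x_n) - f(x_{n-1}))

Iteration 1:
  f(1.130000) = -0.947103
  f(1.950000) = 2.564875
  x_2 = 1.950000 - 2.564875×(1.950000 - 1.130000)/(2.564875 - (-0.947103))
       = 1.351136
Iteration 2:
  f(1.950000) = 2.564875
  f(1.351136) = -0.586817
  x_3 = 1.351136 - (-0.586817)×(1.351136 - 1.950000)/(-0.586817 - 2.564875)
       = 1.462639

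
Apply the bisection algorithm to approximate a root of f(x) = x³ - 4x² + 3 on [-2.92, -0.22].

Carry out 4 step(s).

f(x) = x³ - 4x² + 3
Initial interval: [-2.92, -0.22]

Iteration 1:
  c_1 = (-2.920000 + (-0.220000))/2 = -1.570000
  f(c_1) = f(-1.570000) = -10.729493
  f(a) × f(c) ≥ 0, new interval: [-1.570000, -0.220000]
Iteration 2:
  c_2 = (-1.570000 + (-0.220000))/2 = -0.895000
  f(c_2) = f(-0.895000) = -0.921017
  f(a) × f(c) ≥ 0, new interval: [-0.895000, -0.220000]
Iteration 3:
  c_3 = (-0.895000 + (-0.220000))/2 = -0.557500
  f(c_3) = f(-0.557500) = 1.583501
  f(a) × f(c) < 0, new interval: [-0.895000, -0.557500]
Iteration 4:
  c_4 = (-0.895000 + (-0.557500))/2 = -0.726250
  f(c_4) = f(-0.726250) = 0.507191
  f(a) × f(c) < 0, new interval: [-0.895000, -0.726250]

After 4 iteration(s), the approximation is c_4 = -0.726250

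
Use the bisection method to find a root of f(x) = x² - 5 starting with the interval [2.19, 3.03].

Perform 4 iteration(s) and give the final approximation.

f(x) = x² - 5
Initial interval: [2.19, 3.03]

Iteration 1:
  c_1 = (2.190000 + 3.030000)/2 = 2.610000
  f(c_1) = f(2.610000) = 1.812100
  f(a) × f(c) < 0, new interval: [2.190000, 2.610000]
Iteration 2:
  c_2 = (2.190000 + 2.610000)/2 = 2.400000
  f(c_2) = f(2.400000) = 0.760000
  f(a) × f(c) < 0, new interval: [2.190000, 2.400000]
Iteration 3:
  c_3 = (2.190000 + 2.400000)/2 = 2.295000
  f(c_3) = f(2.295000) = 0.267025
  f(a) × f(c) < 0, new interval: [2.190000, 2.295000]
Iteration 4:
  c_4 = (2.190000 + 2.295000)/2 = 2.242500
  f(c_4) = f(2.242500) = 0.028806
  f(a) × f(c) < 0, new interval: [2.190000, 2.242500]

After 4 iteration(s), the approximation is c_4 = 2.242500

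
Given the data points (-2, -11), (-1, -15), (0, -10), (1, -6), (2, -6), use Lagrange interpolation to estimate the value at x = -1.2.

Lagrange interpolation formula:
P(x) = Σ yᵢ × Lᵢ(x)
where Lᵢ(x) = Π_{j≠i} (x - xⱼ)/(xᵢ - xⱼ)

L_0(-1.2) = (-1.2 - (-1))/(-2 - (-1)) × (-1.2 - 0)/(-2 - 0) × (-1.2 - 1)/(-2 - 1) × (-1.2 - 2)/(-2 - 2) = 0.070400
L_1(-1.2) = (-1.2 - (-2))/(-1 - (-2)) × (-1.2 - 0)/(-1 - 0) × (-1.2 - 1)/(-1 - 1) × (-1.2 - 2)/(-1 - 2) = 1.126400
L_2(-1.2) = (-1.2 - (-2))/(0 - (-2)) × (-1.2 - (-1))/(0 - (-1)) × (-1.2 - 1)/(0 - 1) × (-1.2 - 2)/(0 - 2) = -0.281600
L_3(-1.2) = (-1.2 - (-2))/(1 - (-2)) × (-1.2 - (-1))/(1 - (-1)) × (-1.2 - 0)/(1 - 0) × (-1.2 - 2)/(1 - 2) = 0.102400
L_4(-1.2) = (-1.2 - (-2))/(2 - (-2)) × (-1.2 - (-1))/(2 - (-1)) × (-1.2 - 0)/(2 - 0) × (-1.2 - 1)/(2 - 1) = -0.017600

P(-1.2) = (-11)×L_0(-1.2) + (-15)×L_1(-1.2) + (-10)×L_2(-1.2) + (-6)×L_3(-1.2) + (-6)×L_4(-1.2)
P(-1.2) = -15.363200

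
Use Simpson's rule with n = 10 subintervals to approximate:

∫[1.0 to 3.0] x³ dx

f(x) = x³
a = 1.0, b = 3.0, n = 10
h = (b - a)/n = 0.200000

Simpson's rule: (h/3)[f(x₀) + 4f(x₁) + 2f(x₂) + ... + f(xₙ)]

x_0 = 1.0000, f(x_0) = 1.000000, coefficient = 1
x_1 = 1.2000, f(x_1) = 1.728000, coefficient = 4
x_2 = 1.4000, f(x_2) = 2.744000, coefficient = 2
x_3 = 1.6000, f(x_3) = 4.096000, coefficient = 4
x_4 = 1.8000, f(x_4) = 5.832000, coefficient = 2
x_5 = 2.0000, f(x_5) = 8.000000, coefficient = 4
x_6 = 2.2000, f(x_6) = 10.648000, coefficient = 2
x_7 = 2.4000, f(x_7) = 13.824000, coefficient = 4
x_8 = 2.6000, f(x_8) = 17.576000, coefficient = 2
x_9 = 2.8000, f(x_9) = 21.952000, coefficient = 4
x_10 = 3.0000, f(x_10) = 27.000000, coefficient = 1

I ≈ (0.200000/3) × 300.000000 = 20.000000
Exact value: 20.000000
Error: 0.000000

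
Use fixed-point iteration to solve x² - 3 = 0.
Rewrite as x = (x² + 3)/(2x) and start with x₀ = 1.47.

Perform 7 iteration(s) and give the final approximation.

Equation: x² - 3 = 0
Fixed-point form: x = (x² + 3)/(2x)
x₀ = 1.47

x_1 = g(1.470000) = 1.755408
x_2 = g(1.755408) = 1.732206
x_3 = g(1.732206) = 1.732051
x_4 = g(1.732051) = 1.732051
x_5 = g(1.732051) = 1.732051
x_6 = g(1.732051) = 1.732051
x_7 = g(1.732051) = 1.732051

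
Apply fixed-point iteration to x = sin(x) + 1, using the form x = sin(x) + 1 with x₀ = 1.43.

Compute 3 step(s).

Equation: x = sin(x) + 1
Fixed-point form: x = sin(x) + 1
x₀ = 1.43

x_1 = g(1.430000) = 1.990105
x_2 = g(1.990105) = 1.913371
x_3 = g(1.913371) = 1.941893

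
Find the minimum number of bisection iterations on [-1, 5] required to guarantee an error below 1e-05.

We need (b-a)/2^n ≤ 1e-05
(5 - (-1))/2^n ≤ 1e-05
6/2^n ≤ 1e-05
2^n ≥ 600000
n ≥ log₂(600000) = 19.19
n ≥ 20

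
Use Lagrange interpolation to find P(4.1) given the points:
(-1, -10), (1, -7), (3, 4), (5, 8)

Lagrange interpolation formula:
P(x) = Σ yᵢ × Lᵢ(x)
where Lᵢ(x) = Π_{j≠i} (x - xⱼ)/(xᵢ - xⱼ)

L_0(4.1) = (4.1 - 1)/(-1 - 1) × (4.1 - 3)/(-1 - 3) × (4.1 - 5)/(-1 - 5) = 0.063937
L_1(4.1) = (4.1 - (-1))/(1 - (-1)) × (4.1 - 3)/(1 - 3) × (4.1 - 5)/(1 - 5) = -0.315562
L_2(4.1) = (4.1 - (-1))/(3 - (-1)) × (4.1 - 1)/(3 - 1) × (4.1 - 5)/(3 - 5) = 0.889313
L_3(4.1) = (4.1 - (-1))/(5 - (-1)) × (4.1 - 1)/(5 - 1) × (4.1 - 3)/(5 - 3) = 0.362312

P(4.1) = (-10)×L_0(4.1) + (-7)×L_1(4.1) + 4×L_2(4.1) + 8×L_3(4.1)
P(4.1) = 8.025313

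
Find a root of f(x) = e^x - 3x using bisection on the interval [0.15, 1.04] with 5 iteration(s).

f(x) = e^x - 3x
Initial interval: [0.15, 1.04]

Iteration 1:
  c_1 = (0.150000 + 1.040000)/2 = 0.595000
  f(c_1) = f(0.595000) = 0.028031
  f(a) × f(c) ≥ 0, new interval: [0.595000, 1.040000]
Iteration 2:
  c_2 = (0.595000 + 1.040000)/2 = 0.817500
  f(c_2) = f(0.817500) = -0.187669
  f(a) × f(c) < 0, new interval: [0.595000, 0.817500]
Iteration 3:
  c_3 = (0.595000 + 0.817500)/2 = 0.706250
  f(c_3) = f(0.706250) = -0.092372
  f(a) × f(c) < 0, new interval: [0.595000, 0.706250]
Iteration 4:
  c_4 = (0.595000 + 0.706250)/2 = 0.650625
  f(c_4) = f(0.650625) = -0.035137
  f(a) × f(c) < 0, new interval: [0.595000, 0.650625]
Iteration 5:
  c_5 = (0.595000 + 0.650625)/2 = 0.622812
  f(c_5) = f(0.622812) = -0.004274
  f(a) × f(c) < 0, new interval: [0.595000, 0.622812]

After 5 iteration(s), the approximation is c_5 = 0.622812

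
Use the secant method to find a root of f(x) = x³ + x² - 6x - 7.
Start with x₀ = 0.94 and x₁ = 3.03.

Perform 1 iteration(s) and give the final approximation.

f(x) = x³ + x² - 6x - 7
x₀ = 0.94, x₁ = 3.03

Secant formula: x_{n+1} = x_n - f(x_n)(x_n - x_{n-1})/(f(x_n) - f(x_{n-1}))

Iteration 1:
  f(0.940000) = -10.925816
  f(3.030000) = 11.819027
  x_2 = 3.030000 - 11.819027×(3.030000 - 0.940000)/(11.819027 - (-10.925816))
       = 1.943962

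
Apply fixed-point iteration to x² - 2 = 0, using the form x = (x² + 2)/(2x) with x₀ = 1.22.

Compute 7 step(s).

Equation: x² - 2 = 0
Fixed-point form: x = (x² + 2)/(2x)
x₀ = 1.22

x_1 = g(1.220000) = 1.429672
x_2 = g(1.429672) = 1.414297
x_3 = g(1.414297) = 1.414214
x_4 = g(1.414214) = 1.414214
x_5 = g(1.414214) = 1.414214
x_6 = g(1.414214) = 1.414214
x_7 = g(1.414214) = 1.414214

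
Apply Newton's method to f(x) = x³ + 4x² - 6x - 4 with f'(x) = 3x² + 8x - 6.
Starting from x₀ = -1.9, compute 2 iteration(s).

f(x) = x³ + 4x² - 6x - 4
f'(x) = 3x² + 8x - 6
x₀ = -1.9

Newton-Raphson formula: x_{n+1} = x_n - f(x_n)/f'(x_n)

Iteration 1:
  f(-1.900000) = 14.981000
  f'(-1.900000) = -10.370000
  x_1 = -1.900000 - 14.981000/(-10.370000) = -0.455352
Iteration 2:
  f(-0.455352) = -0.532922
  f'(-0.455352) = -9.020780
  x_2 = -0.455352 - (-0.532922)/(-9.020780) = -0.514429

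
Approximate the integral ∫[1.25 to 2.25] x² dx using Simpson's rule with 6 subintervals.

f(x) = x²
a = 1.25, b = 2.25, n = 6
h = (b - a)/n = 0.166667

Simpson's rule: (h/3)[f(x₀) + 4f(x₁) + 2f(x₂) + ... + f(xₙ)]

x_0 = 1.2500, f(x_0) = 1.562500, coefficient = 1
x_1 = 1.4167, f(x_1) = 2.006944, coefficient = 4
x_2 = 1.5833, f(x_2) = 2.506944, coefficient = 2
x_3 = 1.7500, f(x_3) = 3.062500, coefficient = 4
x_4 = 1.9167, f(x_4) = 3.673611, coefficient = 2
x_5 = 2.0833, f(x_5) = 4.340278, coefficient = 4
x_6 = 2.2500, f(x_6) = 5.062500, coefficient = 1

I ≈ (0.166667/3) × 56.625000 = 3.145833
Exact value: 3.145833
Error: 0.000000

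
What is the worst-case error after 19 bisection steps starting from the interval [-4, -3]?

Bisection error bound: |error| ≤ (b-a)/2^n
|error| ≤ (-3 - (-4))/2^19 = 1/2^19
|error| ≤ 0.0000019073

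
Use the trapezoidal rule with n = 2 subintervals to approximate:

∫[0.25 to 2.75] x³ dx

f(x) = x³
a = 0.25, b = 2.75, n = 2
h = (b - a)/n = 1.250000

Trapezoidal rule: (h/2)[f(x₀) + 2f(x₁) + 2f(x₂) + ... + f(xₙ)]

x_0 = 0.2500, f(x_0) = 0.015625, coefficient = 1
x_1 = 1.5000, f(x_1) = 3.375000, coefficient = 2
x_2 = 2.7500, f(x_2) = 20.796875, coefficient = 1

I ≈ (1.250000/2) × 27.562500 = 17.226562
Exact value: 14.296875
Error: 2.929688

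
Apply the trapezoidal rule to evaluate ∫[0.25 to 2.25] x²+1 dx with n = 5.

f(x) = x²+1
a = 0.25, b = 2.25, n = 5
h = (b - a)/n = 0.400000

Trapezoidal rule: (h/2)[f(x₀) + 2f(x₁) + 2f(x₂) + ... + f(xₙ)]

x_0 = 0.2500, f(x_0) = 1.062500, coefficient = 1
x_1 = 0.6500, f(x_1) = 1.422500, coefficient = 2
x_2 = 1.0500, f(x_2) = 2.102500, coefficient = 2
x_3 = 1.4500, f(x_3) = 3.102500, coefficient = 2
x_4 = 1.8500, f(x_4) = 4.422500, coefficient = 2
x_5 = 2.2500, f(x_5) = 6.062500, coefficient = 1

I ≈ (0.400000/2) × 29.225000 = 5.845000
Exact value: 5.791667
Error: 0.053333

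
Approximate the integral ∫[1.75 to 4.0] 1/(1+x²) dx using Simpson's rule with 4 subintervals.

f(x) = 1/(1+x²)
a = 1.75, b = 4.0, n = 4
h = (b - a)/n = 0.562500

Simpson's rule: (h/3)[f(x₀) + 4f(x₁) + 2f(x₂) + ... + f(xₙ)]

x_0 = 1.7500, f(x_0) = 0.246154, coefficient = 1
x_1 = 2.3125, f(x_1) = 0.157538, coefficient = 4
x_2 = 2.8750, f(x_2) = 0.107926, coefficient = 2
x_3 = 3.4375, f(x_3) = 0.078025, coefficient = 4
x_4 = 4.0000, f(x_4) = 0.058824, coefficient = 1

I ≈ (0.562500/3) × 1.463083 = 0.274328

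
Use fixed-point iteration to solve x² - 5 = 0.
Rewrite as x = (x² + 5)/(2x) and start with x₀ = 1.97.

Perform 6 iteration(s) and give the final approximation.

Equation: x² - 5 = 0
Fixed-point form: x = (x² + 5)/(2x)
x₀ = 1.97

x_1 = g(1.970000) = 2.254036
x_2 = g(2.254036) = 2.236140
x_3 = g(2.236140) = 2.236068
x_4 = g(2.236068) = 2.236068
x_5 = g(2.236068) = 2.236068
x_6 = g(2.236068) = 2.236068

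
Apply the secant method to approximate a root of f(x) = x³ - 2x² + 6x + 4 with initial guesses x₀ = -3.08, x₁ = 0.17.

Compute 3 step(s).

f(x) = x³ - 2x² + 6x + 4
x₀ = -3.08, x₁ = 0.17

Secant formula: x_{n+1} = x_n - f(x_n)(x_n - x_{n-1})/(f(x_n) - f(x_{n-1}))

Iteration 1:
  f(-3.080000) = -62.670912
  f(0.170000) = 4.967113
  x_2 = 0.170000 - 4.967113×(0.170000 - (-3.080000))/(4.967113 - (-62.670912))
       = -0.068669
Iteration 2:
  f(0.170000) = 4.967113
  f(-0.068669) = 3.578230
  x_3 = -0.068669 - 3.578230×(-0.068669 - 0.170000)/(3.578230 - 4.967113)
       = -0.683561
Iteration 3:
  f(-0.068669) = 3.578230
  f(-0.683561) = -1.355279
  x_4 = -0.683561 - (-1.355279)×(-0.683561 - (-0.068669))/(-1.355279 - 3.578230)
       = -0.514645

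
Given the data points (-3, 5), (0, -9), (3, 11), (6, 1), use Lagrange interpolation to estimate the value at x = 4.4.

Lagrange interpolation formula:
P(x) = Σ yᵢ × Lᵢ(x)
where Lᵢ(x) = Π_{j≠i} (x - xⱼ)/(xᵢ - xⱼ)

L_0(4.4) = (4.4 - 0)/(-3 - 0) × (4.4 - 3)/(-3 - 3) × (4.4 - 6)/(-3 - 6) = 0.060840
L_1(4.4) = (4.4 - (-3))/(0 - (-3)) × (4.4 - 3)/(0 - 3) × (4.4 - 6)/(0 - 6) = -0.306963
L_2(4.4) = (4.4 - (-3))/(3 - (-3)) × (4.4 - 0)/(3 - 0) × (4.4 - 6)/(3 - 6) = 0.964741
L_3(4.4) = (4.4 - (-3))/(6 - (-3)) × (4.4 - 0)/(6 - 0) × (4.4 - 3)/(6 - 3) = 0.281383

P(4.4) = 5×L_0(4.4) + (-9)×L_1(4.4) + 11×L_2(4.4) + 1×L_3(4.4)
P(4.4) = 13.960395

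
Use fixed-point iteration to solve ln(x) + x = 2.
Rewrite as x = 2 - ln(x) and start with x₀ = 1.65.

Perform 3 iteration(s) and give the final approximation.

Equation: ln(x) + x = 2
Fixed-point form: x = 2 - ln(x)
x₀ = 1.65

x_1 = g(1.650000) = 1.499225
x_2 = g(1.499225) = 1.595052
x_3 = g(1.595052) = 1.533094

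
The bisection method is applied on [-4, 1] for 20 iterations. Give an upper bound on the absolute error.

Bisection error bound: |error| ≤ (b-a)/2^n
|error| ≤ (1 - (-4))/2^20 = 5/2^20
|error| ≤ 0.0000047684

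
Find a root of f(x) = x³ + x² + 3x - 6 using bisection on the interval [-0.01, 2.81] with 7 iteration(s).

f(x) = x³ + x² + 3x - 6
Initial interval: [-0.01, 2.81]

Iteration 1:
  c_1 = (-0.010000 + 2.810000)/2 = 1.400000
  f(c_1) = f(1.400000) = 2.904000
  f(a) × f(c) < 0, new interval: [-0.010000, 1.400000]
Iteration 2:
  c_2 = (-0.010000 + 1.400000)/2 = 0.695000
  f(c_2) = f(0.695000) = -3.096273
  f(a) × f(c) ≥ 0, new interval: [0.695000, 1.400000]
Iteration 3:
  c_3 = (0.695000 + 1.400000)/2 = 1.047500
  f(c_3) = f(1.047500) = -0.610868
  f(a) × f(c) ≥ 0, new interval: [1.047500, 1.400000]
Iteration 4:
  c_4 = (1.047500 + 1.400000)/2 = 1.223750
  f(c_4) = f(1.223750) = 1.001458
  f(a) × f(c) < 0, new interval: [1.047500, 1.223750]
Iteration 5:
  c_5 = (1.047500 + 1.223750)/2 = 1.135625
  f(c_5) = f(1.135625) = 0.161071
  f(a) × f(c) < 0, new interval: [1.047500, 1.135625]
Iteration 6:
  c_6 = (1.047500 + 1.135625)/2 = 1.091563
  f(c_6) = f(1.091563) = -0.233198
  f(a) × f(c) ≥ 0, new interval: [1.091563, 1.135625]
Iteration 7:
  c_7 = (1.091563 + 1.135625)/2 = 1.113594
  f(c_7) = f(1.113594) = -0.038170
  f(a) × f(c) ≥ 0, new interval: [1.113594, 1.135625]

After 7 iteration(s), the approximation is c_7 = 1.113594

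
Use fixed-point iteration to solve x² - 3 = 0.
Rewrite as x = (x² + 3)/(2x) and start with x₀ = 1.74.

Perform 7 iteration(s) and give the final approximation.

Equation: x² - 3 = 0
Fixed-point form: x = (x² + 3)/(2x)
x₀ = 1.74

x_1 = g(1.740000) = 1.732069
x_2 = g(1.732069) = 1.732051
x_3 = g(1.732051) = 1.732051
x_4 = g(1.732051) = 1.732051
x_5 = g(1.732051) = 1.732051
x_6 = g(1.732051) = 1.732051
x_7 = g(1.732051) = 1.732051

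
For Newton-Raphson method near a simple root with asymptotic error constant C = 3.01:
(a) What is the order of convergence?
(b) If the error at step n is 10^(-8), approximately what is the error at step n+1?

(a) Newton-Raphson has quadratic (order 2) convergence near simple roots.
    This means |e_{n+1}| ≈ C|e_n|².

(b) With |e_n| = 10^(-8) and C = 3.01:
    |e_{n+1}| ≈ 3.01 × (10^(-8))² = 3.01 × 10^(-16)

(a) 2 (quadratic); (b) |e_{n+1}| ≈ 3.010e-16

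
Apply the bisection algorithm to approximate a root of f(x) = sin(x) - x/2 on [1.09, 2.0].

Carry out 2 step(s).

f(x) = sin(x) - x/2
Initial interval: [1.09, 2.0]

Iteration 1:
  c_1 = (1.090000 + 2.000000)/2 = 1.545000
  f(c_1) = f(1.545000) = 0.227167
  f(a) × f(c) ≥ 0, new interval: [1.545000, 2.000000]
Iteration 2:
  c_2 = (1.545000 + 2.000000)/2 = 1.772500
  f(c_2) = f(1.772500) = 0.093477
  f(a) × f(c) ≥ 0, new interval: [1.772500, 2.000000]

After 2 iteration(s), the approximation is c_2 = 1.772500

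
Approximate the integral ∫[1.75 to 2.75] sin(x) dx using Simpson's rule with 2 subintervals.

f(x) = sin(x)
a = 1.75, b = 2.75, n = 2
h = (b - a)/n = 0.500000

Simpson's rule: (h/3)[f(x₀) + 4f(x₁) + 2f(x₂) + ... + f(xₙ)]

x_0 = 1.7500, f(x_0) = 0.983986, coefficient = 1
x_1 = 2.2500, f(x_1) = 0.778073, coefficient = 4
x_2 = 2.7500, f(x_2) = 0.381661, coefficient = 1

I ≈ (0.500000/3) × 4.477940 = 0.746323
Exact value: 0.746056
Error: 0.000267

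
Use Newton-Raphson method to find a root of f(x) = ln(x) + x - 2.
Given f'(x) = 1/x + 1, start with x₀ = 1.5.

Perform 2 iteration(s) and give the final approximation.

f(x) = ln(x) + x - 2
f'(x) = 1/x + 1
x₀ = 1.5

Newton-Raphson formula: x_{n+1} = x_n - f(x_n)/f'(x_n)

Iteration 1:
  f(1.500000) = -0.094535
  f'(1.500000) = 1.666667
  x_1 = 1.500000 - (-0.094535)/1.666667 = 1.556721
Iteration 2:
  f(1.556721) = -0.000697
  f'(1.556721) = 1.642376
  x_2 = 1.556721 - (-0.000697)/1.642376 = 1.557146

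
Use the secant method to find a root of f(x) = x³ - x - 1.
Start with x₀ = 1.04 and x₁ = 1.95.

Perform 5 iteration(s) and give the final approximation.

f(x) = x³ - x - 1
x₀ = 1.04, x₁ = 1.95

Secant formula: x_{n+1} = x_n - f(x_n)(x_n - x_{n-1})/(f(x_n) - f(x_{n-1}))

Iteration 1:
  f(1.040000) = -0.915136
  f(1.950000) = 4.464875
  x_2 = 1.950000 - 4.464875×(1.950000 - 1.040000)/(4.464875 - (-0.915136))
       = 1.194790
Iteration 2:
  f(1.950000) = 4.464875
  f(1.194790) = -0.489198
  x_3 = 1.194790 - (-0.489198)×(1.194790 - 1.950000)/(-0.489198 - 4.464875)
       = 1.269365
Iteration 3:
  f(1.194790) = -0.489198
  f(1.269365) = -0.224054
  x_4 = 1.269365 - (-0.224054)×(1.269365 - 1.194790)/(-0.224054 - (-0.489198))
       = 1.332382
Iteration 4:
  f(1.269365) = -0.224054
  f(1.332382) = 0.032918
  x_5 = 1.332382 - 0.032918×(1.332382 - 1.269365)/(0.032918 - (-0.224054))
       = 1.324309
Iteration 5:
  f(1.332382) = 0.032918
  f(1.324309) = -0.001741
  x_6 = 1.324309 - (-0.001741)×(1.324309 - 1.332382)/(-0.001741 - 0.032918)
       = 1.324715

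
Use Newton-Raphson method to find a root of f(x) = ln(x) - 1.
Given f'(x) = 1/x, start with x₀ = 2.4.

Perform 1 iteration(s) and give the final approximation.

f(x) = ln(x) - 1
f'(x) = 1/x
x₀ = 2.4

Newton-Raphson formula: x_{n+1} = x_n - f(x_n)/f'(x_n)

Iteration 1:
  f(2.400000) = -0.124531
  f'(2.400000) = 0.416667
  x_1 = 2.400000 - (-0.124531)/0.416667 = 2.698875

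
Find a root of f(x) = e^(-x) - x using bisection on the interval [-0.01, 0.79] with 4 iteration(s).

f(x) = e^(-x) - x
Initial interval: [-0.01, 0.79]

Iteration 1:
  c_1 = (-0.010000 + 0.790000)/2 = 0.390000
  f(c_1) = f(0.390000) = 0.287057
  f(a) × f(c) ≥ 0, new interval: [0.390000, 0.790000]
Iteration 2:
  c_2 = (0.390000 + 0.790000)/2 = 0.590000
  f(c_2) = f(0.590000) = -0.035673
  f(a) × f(c) < 0, new interval: [0.390000, 0.590000]
Iteration 3:
  c_3 = (0.390000 + 0.590000)/2 = 0.490000
  f(c_3) = f(0.490000) = 0.122626
  f(a) × f(c) ≥ 0, new interval: [0.490000, 0.590000]
Iteration 4:
  c_4 = (0.490000 + 0.590000)/2 = 0.540000
  f(c_4) = f(0.540000) = 0.042748
  f(a) × f(c) ≥ 0, new interval: [0.540000, 0.590000]

After 4 iteration(s), the approximation is c_4 = 0.540000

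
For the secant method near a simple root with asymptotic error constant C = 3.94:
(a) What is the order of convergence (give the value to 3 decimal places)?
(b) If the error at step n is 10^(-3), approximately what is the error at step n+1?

(a) Secant method has superlinear convergence with order φ = (1+√5)/2 ≈ 1.618.
    This means |e_{n+1}| ≈ C|e_n|^1.618.

(b) With |e_n| = 10^(-3) and C = 3.94:
    |e_{n+1}| ≈ 3.94 × (10^(-3))^1.618 = 3.94 × 10^(-4.85)

(a) ≈ 1.618 (golden ratio); (b) |e_{n+1}| ≈ 5.513e-05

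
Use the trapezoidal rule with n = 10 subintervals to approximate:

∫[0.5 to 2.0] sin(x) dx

f(x) = sin(x)
a = 0.5, b = 2.0, n = 10
h = (b - a)/n = 0.150000

Trapezoidal rule: (h/2)[f(x₀) + 2f(x₁) + 2f(x₂) + ... + f(xₙ)]

x_0 = 0.5000, f(x_0) = 0.479426, coefficient = 1
x_1 = 0.6500, f(x_1) = 0.605186, coefficient = 2
x_2 = 0.8000, f(x_2) = 0.717356, coefficient = 2
x_3 = 0.9500, f(x_3) = 0.813416, coefficient = 2
x_4 = 1.1000, f(x_4) = 0.891207, coefficient = 2
x_5 = 1.2500, f(x_5) = 0.948985, coefficient = 2
x_6 = 1.4000, f(x_6) = 0.985450, coefficient = 2
x_7 = 1.5500, f(x_7) = 0.999784, coefficient = 2
x_8 = 1.7000, f(x_8) = 0.991665, coefficient = 2
x_9 = 1.8500, f(x_9) = 0.961275, coefficient = 2
x_10 = 2.0000, f(x_10) = 0.909297, coefficient = 1

I ≈ (0.150000/2) × 17.217370 = 1.291303
Exact value: 1.293729
Error: 0.002427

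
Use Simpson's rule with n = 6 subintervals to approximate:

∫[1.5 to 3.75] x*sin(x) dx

f(x) = x*sin(x)
a = 1.5, b = 3.75, n = 6
h = (b - a)/n = 0.375000

Simpson's rule: (h/3)[f(x₀) + 4f(x₁) + 2f(x₂) + ... + f(xₙ)]

x_0 = 1.5000, f(x_0) = 1.496242, coefficient = 1
x_1 = 1.8750, f(x_1) = 1.788911, coefficient = 4
x_2 = 2.2500, f(x_2) = 1.750665, coefficient = 2
x_3 = 2.6250, f(x_3) = 1.296541, coefficient = 4
x_4 = 3.0000, f(x_4) = 0.423360, coefficient = 2
x_5 = 3.3750, f(x_5) = -0.780617, coefficient = 4
x_6 = 3.7500, f(x_6) = -2.143355, coefficient = 1

I ≈ (0.375000/3) × 12.920277 = 1.615035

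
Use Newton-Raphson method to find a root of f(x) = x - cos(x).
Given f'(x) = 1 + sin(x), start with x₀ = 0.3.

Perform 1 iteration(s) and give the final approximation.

f(x) = x - cos(x)
f'(x) = 1 + sin(x)
x₀ = 0.3

Newton-Raphson formula: x_{n+1} = x_n - f(x_n)/f'(x_n)

Iteration 1:
  f(0.300000) = -0.655336
  f'(0.300000) = 1.295520
  x_1 = 0.300000 - (-0.655336)/1.295520 = 0.805848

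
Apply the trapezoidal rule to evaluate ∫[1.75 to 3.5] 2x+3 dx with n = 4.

f(x) = 2x+3
a = 1.75, b = 3.5, n = 4
h = (b - a)/n = 0.437500

Trapezoidal rule: (h/2)[f(x₀) + 2f(x₁) + 2f(x₂) + ... + f(xₙ)]

x_0 = 1.7500, f(x_0) = 6.500000, coefficient = 1
x_1 = 2.1875, f(x_1) = 7.375000, coefficient = 2
x_2 = 2.6250, f(x_2) = 8.250000, coefficient = 2
x_3 = 3.0625, f(x_3) = 9.125000, coefficient = 2
x_4 = 3.5000, f(x_4) = 10.000000, coefficient = 1

I ≈ (0.437500/2) × 66.000000 = 14.437500
Exact value: 14.437500
Error: 0.000000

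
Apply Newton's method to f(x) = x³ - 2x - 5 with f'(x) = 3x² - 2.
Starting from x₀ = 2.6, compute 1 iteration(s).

f(x) = x³ - 2x - 5
f'(x) = 3x² - 2
x₀ = 2.6

Newton-Raphson formula: x_{n+1} = x_n - f(x_n)/f'(x_n)

Iteration 1:
  f(2.600000) = 7.376000
  f'(2.600000) = 18.280000
  x_1 = 2.600000 - 7.376000/18.280000 = 2.196499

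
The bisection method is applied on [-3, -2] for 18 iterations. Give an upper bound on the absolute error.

Bisection error bound: |error| ≤ (b-a)/2^n
|error| ≤ (-2 - (-3))/2^18 = 1/2^18
|error| ≤ 0.0000038147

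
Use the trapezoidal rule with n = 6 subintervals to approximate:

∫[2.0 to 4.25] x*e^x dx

f(x) = x*e^x
a = 2.0, b = 4.25, n = 6
h = (b - a)/n = 0.375000

Trapezoidal rule: (h/2)[f(x₀) + 2f(x₁) + 2f(x₂) + ... + f(xₙ)]

x_0 = 2.0000, f(x_0) = 14.778112, coefficient = 1
x_1 = 2.3750, f(x_1) = 25.533656, coefficient = 2
x_2 = 2.7500, f(x_2) = 43.017238, coefficient = 2
x_3 = 3.1250, f(x_3) = 71.124672, coefficient = 2
x_4 = 3.5000, f(x_4) = 115.904082, coefficient = 2
x_5 = 3.8750, f(x_5) = 186.707956, coefficient = 2
x_6 = 4.2500, f(x_6) = 297.948002, coefficient = 1

I ≈ (0.375000/2) × 1197.301322 = 224.493998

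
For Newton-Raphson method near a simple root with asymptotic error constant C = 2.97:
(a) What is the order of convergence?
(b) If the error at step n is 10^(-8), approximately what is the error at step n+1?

(a) Newton-Raphson has quadratic (order 2) convergence near simple roots.
    This means |e_{n+1}| ≈ C|e_n|².

(b) With |e_n| = 10^(-8) and C = 2.97:
    |e_{n+1}| ≈ 2.97 × (10^(-8))² = 2.97 × 10^(-16)

(a) 2 (quadratic); (b) |e_{n+1}| ≈ 2.970e-16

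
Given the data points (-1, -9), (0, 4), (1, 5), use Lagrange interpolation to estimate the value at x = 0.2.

Lagrange interpolation formula:
P(x) = Σ yᵢ × Lᵢ(x)
where Lᵢ(x) = Π_{j≠i} (x - xⱼ)/(xᵢ - xⱼ)

L_0(0.2) = (0.2 - 0)/(-1 - 0) × (0.2 - 1)/(-1 - 1) = -0.080000
L_1(0.2) = (0.2 - (-1))/(0 - (-1)) × (0.2 - 1)/(0 - 1) = 0.960000
L_2(0.2) = (0.2 - (-1))/(1 - (-1)) × (0.2 - 0)/(1 - 0) = 0.120000

P(0.2) = (-9)×L_0(0.2) + 4×L_1(0.2) + 5×L_2(0.2)
P(0.2) = 5.160000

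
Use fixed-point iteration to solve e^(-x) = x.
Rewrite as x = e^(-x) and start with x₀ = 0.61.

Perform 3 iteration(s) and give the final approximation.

Equation: e^(-x) = x
Fixed-point form: x = e^(-x)
x₀ = 0.61

x_1 = g(0.610000) = 0.543351
x_2 = g(0.543351) = 0.580799
x_3 = g(0.580799) = 0.559451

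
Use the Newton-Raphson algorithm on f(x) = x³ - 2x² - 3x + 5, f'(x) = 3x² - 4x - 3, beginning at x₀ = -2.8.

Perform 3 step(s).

f(x) = x³ - 2x² - 3x + 5
f'(x) = 3x² - 4x - 3
x₀ = -2.8

Newton-Raphson formula: x_{n+1} = x_n - f(x_n)/f'(x_n)

Iteration 1:
  f(-2.800000) = -24.232000
  f'(-2.800000) = 31.720000
  x_1 = -2.800000 - (-24.232000)/31.720000 = -2.036066
Iteration 2:
  f(-2.036066) = -5.623567
  f'(-2.036066) = 17.580951
  x_2 = -2.036066 - (-5.623567)/17.580951 = -1.716198
Iteration 3:
  f(-1.716198) = -0.796863
  f'(-1.716198) = 12.700806
  x_3 = -1.716198 - (-0.796863)/12.700806 = -1.653457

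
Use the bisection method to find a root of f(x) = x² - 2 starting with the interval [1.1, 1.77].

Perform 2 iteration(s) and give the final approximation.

f(x) = x² - 2
Initial interval: [1.1, 1.77]

Iteration 1:
  c_1 = (1.100000 + 1.770000)/2 = 1.435000
  f(c_1) = f(1.435000) = 0.059225
  f(a) × f(c) < 0, new interval: [1.100000, 1.435000]
Iteration 2:
  c_2 = (1.100000 + 1.435000)/2 = 1.267500
  f(c_2) = f(1.267500) = -0.393444
  f(a) × f(c) ≥ 0, new interval: [1.267500, 1.435000]

After 2 iteration(s), the approximation is c_2 = 1.267500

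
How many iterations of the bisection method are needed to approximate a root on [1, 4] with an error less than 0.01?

We need (b-a)/2^n ≤ 0.01
(4 - 1)/2^n ≤ 0.01
3/2^n ≤ 0.01
2^n ≥ 300
n ≥ log₂(300) = 8.23
n ≥ 9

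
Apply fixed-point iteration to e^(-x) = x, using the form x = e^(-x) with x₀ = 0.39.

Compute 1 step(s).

Equation: e^(-x) = x
Fixed-point form: x = e^(-x)
x₀ = 0.39

x_1 = g(0.390000) = 0.677057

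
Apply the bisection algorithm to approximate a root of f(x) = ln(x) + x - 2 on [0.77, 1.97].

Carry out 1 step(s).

f(x) = ln(x) + x - 2
Initial interval: [0.77, 1.97]

Iteration 1:
  c_1 = (0.770000 + 1.970000)/2 = 1.370000
  f(c_1) = f(1.370000) = -0.315189
  f(a) × f(c) ≥ 0, new interval: [1.370000, 1.970000]

After 1 iteration(s), the approximation is c_1 = 1.370000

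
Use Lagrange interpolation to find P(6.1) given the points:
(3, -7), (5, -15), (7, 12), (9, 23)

Lagrange interpolation formula:
P(x) = Σ yᵢ × Lᵢ(x)
where Lᵢ(x) = Π_{j≠i} (x - xⱼ)/(xᵢ - xⱼ)

L_0(6.1) = (6.1 - 5)/(3 - 5) × (6.1 - 7)/(3 - 7) × (6.1 - 9)/(3 - 9) = -0.059813
L_1(6.1) = (6.1 - 3)/(5 - 3) × (6.1 - 7)/(5 - 7) × (6.1 - 9)/(5 - 9) = 0.505688
L_2(6.1) = (6.1 - 3)/(7 - 3) × (6.1 - 5)/(7 - 5) × (6.1 - 9)/(7 - 9) = 0.618062
L_3(6.1) = (6.1 - 3)/(9 - 3) × (6.1 - 5)/(9 - 5) × (6.1 - 7)/(9 - 7) = -0.063938

P(6.1) = (-7)×L_0(6.1) + (-15)×L_1(6.1) + 12×L_2(6.1) + 23×L_3(6.1)
P(6.1) = -1.220438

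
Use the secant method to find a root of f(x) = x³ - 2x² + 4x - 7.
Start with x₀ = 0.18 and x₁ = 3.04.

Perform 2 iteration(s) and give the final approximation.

f(x) = x³ - 2x² + 4x - 7
x₀ = 0.18, x₁ = 3.04

Secant formula: x_{n+1} = x_n - f(x_n)(x_n - x_{n-1})/(f(x_n) - f(x_{n-1}))

Iteration 1:
  f(0.180000) = -6.338968
  f(3.040000) = 14.771264
  x_2 = 3.040000 - 14.771264×(3.040000 - 0.180000)/(14.771264 - (-6.338968))
       = 1.038799
Iteration 2:
  f(3.040000) = 14.771264
  f(1.038799) = -3.882039
  x_3 = 1.038799 - (-3.882039)×(1.038799 - 3.040000)/(-3.882039 - 14.771264)
       = 1.455280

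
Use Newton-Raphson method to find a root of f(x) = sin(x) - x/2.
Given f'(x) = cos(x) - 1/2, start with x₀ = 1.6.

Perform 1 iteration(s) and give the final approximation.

f(x) = sin(x) - x/2
f'(x) = cos(x) - 1/2
x₀ = 1.6

Newton-Raphson formula: x_{n+1} = x_n - f(x_n)/f'(x_n)

Iteration 1:
  f(1.600000) = 0.199574
  f'(1.600000) = -0.529200
  x_1 = 1.600000 - 0.199574/(-0.529200) = 1.977124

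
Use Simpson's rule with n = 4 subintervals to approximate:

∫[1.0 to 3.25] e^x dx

f(x) = e^x
a = 1.0, b = 3.25, n = 4
h = (b - a)/n = 0.562500

Simpson's rule: (h/3)[f(x₀) + 4f(x₁) + 2f(x₂) + ... + f(xₙ)]

x_0 = 1.0000, f(x_0) = 2.718282, coefficient = 1
x_1 = 1.5625, f(x_1) = 4.770733, coefficient = 4
x_2 = 2.1250, f(x_2) = 8.372897, coefficient = 2
x_3 = 2.6875, f(x_3) = 14.694893, coefficient = 4
x_4 = 3.2500, f(x_4) = 25.790340, coefficient = 1

I ≈ (0.562500/3) × 123.116920 = 23.084423
Exact value: 23.072058
Error: 0.012364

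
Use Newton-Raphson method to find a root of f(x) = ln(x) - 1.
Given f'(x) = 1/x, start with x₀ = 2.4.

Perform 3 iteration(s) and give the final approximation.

f(x) = ln(x) - 1
f'(x) = 1/x
x₀ = 2.4

Newton-Raphson formula: x_{n+1} = x_n - f(x_n)/f'(x_n)

Iteration 1:
  f(2.400000) = -0.124531
  f'(2.400000) = 0.416667
  x_1 = 2.400000 - (-0.124531)/0.416667 = 2.698875
Iteration 2:
  f(2.698875) = -0.007165
  f'(2.698875) = 0.370525
  x_2 = 2.698875 - (-0.007165)/0.370525 = 2.718212
Iteration 3:
  f(2.718212) = -0.000026
  f'(2.718212) = 0.367889
  x_3 = 2.718212 - (-0.000026)/0.367889 = 2.718282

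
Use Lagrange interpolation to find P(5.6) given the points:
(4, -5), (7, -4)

Lagrange interpolation formula:
P(x) = Σ yᵢ × Lᵢ(x)
where Lᵢ(x) = Π_{j≠i} (x - xⱼ)/(xᵢ - xⱼ)

L_0(5.6) = (5.6 - 7)/(4 - 7) = 0.466667
L_1(5.6) = (5.6 - 4)/(7 - 4) = 0.533333

P(5.6) = (-5)×L_0(5.6) + (-4)×L_1(5.6)
P(5.6) = -4.466667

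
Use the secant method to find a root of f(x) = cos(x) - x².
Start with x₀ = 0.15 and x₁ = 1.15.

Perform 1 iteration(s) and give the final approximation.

f(x) = cos(x) - x²
x₀ = 0.15, x₁ = 1.15

Secant formula: x_{n+1} = x_n - f(x_n)(x_n - x_{n-1})/(f(x_n) - f(x_{n-1}))

Iteration 1:
  f(0.150000) = 0.966271
  f(1.150000) = -0.914013
  x_2 = 1.150000 - (-0.914013)×(1.150000 - 0.150000)/(-0.914013 - 0.966271)
       = 0.663896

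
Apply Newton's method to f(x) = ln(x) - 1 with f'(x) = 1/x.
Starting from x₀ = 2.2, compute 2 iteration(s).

f(x) = ln(x) - 1
f'(x) = 1/x
x₀ = 2.2

Newton-Raphson formula: x_{n+1} = x_n - f(x_n)/f'(x_n)

Iteration 1:
  f(2.200000) = -0.211543
  f'(2.200000) = 0.454545
  x_1 = 2.200000 - (-0.211543)/0.454545 = 2.665394
Iteration 2:
  f(2.665394) = -0.019648
  f'(2.665394) = 0.375179
  x_2 = 2.665394 - (-0.019648)/0.375179 = 2.717764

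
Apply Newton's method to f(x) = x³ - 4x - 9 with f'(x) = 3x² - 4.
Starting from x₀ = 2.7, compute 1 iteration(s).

f(x) = x³ - 4x - 9
f'(x) = 3x² - 4
x₀ = 2.7

Newton-Raphson formula: x_{n+1} = x_n - f(x_n)/f'(x_n)

Iteration 1:
  f(2.700000) = -0.117000
  f'(2.700000) = 17.870000
  x_1 = 2.700000 - (-0.117000)/17.870000 = 2.706547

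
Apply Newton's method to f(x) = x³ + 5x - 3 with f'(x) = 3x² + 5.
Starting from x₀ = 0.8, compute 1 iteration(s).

f(x) = x³ + 5x - 3
f'(x) = 3x² + 5
x₀ = 0.8

Newton-Raphson formula: x_{n+1} = x_n - f(x_n)/f'(x_n)

Iteration 1:
  f(0.800000) = 1.512000
  f'(0.800000) = 6.920000
  x_1 = 0.800000 - 1.512000/6.920000 = 0.581503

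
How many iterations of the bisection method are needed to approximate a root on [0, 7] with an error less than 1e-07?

We need (b-a)/2^n ≤ 1e-07
(7 - 0)/2^n ≤ 1e-07
7/2^n ≤ 1e-07
2^n ≥ 70000000
n ≥ log₂(70000000) = 26.06
n ≥ 27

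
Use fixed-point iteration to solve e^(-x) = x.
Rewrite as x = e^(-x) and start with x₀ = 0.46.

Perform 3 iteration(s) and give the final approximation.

Equation: e^(-x) = x
Fixed-point form: x = e^(-x)
x₀ = 0.46

x_1 = g(0.460000) = 0.631284
x_2 = g(0.631284) = 0.531909
x_3 = g(0.531909) = 0.587483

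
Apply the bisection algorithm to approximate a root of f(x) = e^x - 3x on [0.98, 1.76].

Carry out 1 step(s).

f(x) = e^x - 3x
Initial interval: [0.98, 1.76]

Iteration 1:
  c_1 = (0.980000 + 1.760000)/2 = 1.370000
  f(c_1) = f(1.370000) = -0.174649
  f(a) × f(c) ≥ 0, new interval: [1.370000, 1.760000]

After 1 iteration(s), the approximation is c_1 = 1.370000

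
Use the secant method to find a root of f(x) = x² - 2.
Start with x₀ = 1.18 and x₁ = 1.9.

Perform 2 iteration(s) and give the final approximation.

f(x) = x² - 2
x₀ = 1.18, x₁ = 1.9

Secant formula: x_{n+1} = x_n - f(x_n)(x_n - x_{n-1})/(f(x_n) - f(x_{n-1}))

Iteration 1:
  f(1.180000) = -0.607600
  f(1.900000) = 1.610000
  x_2 = 1.900000 - 1.610000×(1.900000 - 1.180000)/(1.610000 - (-0.607600))
       = 1.377273
Iteration 2:
  f(1.900000) = 1.610000
  f(1.377273) = -0.103120
  x_3 = 1.377273 - (-0.103120)×(1.377273 - 1.900000)/(-0.103120 - 1.610000)
       = 1.408738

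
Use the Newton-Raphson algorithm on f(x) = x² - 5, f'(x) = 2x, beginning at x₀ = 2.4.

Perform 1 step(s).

f(x) = x² - 5
f'(x) = 2x
x₀ = 2.4

Newton-Raphson formula: x_{n+1} = x_n - f(x_n)/f'(x_n)

Iteration 1:
  f(2.400000) = 0.760000
  f'(2.400000) = 4.800000
  x_1 = 2.400000 - 0.760000/4.800000 = 2.241667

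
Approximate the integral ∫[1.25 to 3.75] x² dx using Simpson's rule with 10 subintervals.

f(x) = x²
a = 1.25, b = 3.75, n = 10
h = (b - a)/n = 0.250000

Simpson's rule: (h/3)[f(x₀) + 4f(x₁) + 2f(x₂) + ... + f(xₙ)]

x_0 = 1.2500, f(x_0) = 1.562500, coefficient = 1
x_1 = 1.5000, f(x_1) = 2.250000, coefficient = 4
x_2 = 1.7500, f(x_2) = 3.062500, coefficient = 2
x_3 = 2.0000, f(x_3) = 4.000000, coefficient = 4
x_4 = 2.2500, f(x_4) = 5.062500, coefficient = 2
x_5 = 2.5000, f(x_5) = 6.250000, coefficient = 4
x_6 = 2.7500, f(x_6) = 7.562500, coefficient = 2
x_7 = 3.0000, f(x_7) = 9.000000, coefficient = 4
x_8 = 3.2500, f(x_8) = 10.562500, coefficient = 2
x_9 = 3.5000, f(x_9) = 12.250000, coefficient = 4
x_10 = 3.7500, f(x_10) = 14.062500, coefficient = 1

I ≈ (0.250000/3) × 203.125000 = 16.927083
Exact value: 16.927083
Error: 0.000000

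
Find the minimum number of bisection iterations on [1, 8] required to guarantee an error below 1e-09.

We need (b-a)/2^n ≤ 1e-09
(8 - 1)/2^n ≤ 1e-09
7/2^n ≤ 1e-09
2^n ≥ 7000000000
n ≥ log₂(7000000000) = 32.70
n ≥ 33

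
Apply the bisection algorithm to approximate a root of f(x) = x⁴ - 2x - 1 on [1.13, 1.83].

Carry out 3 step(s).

f(x) = x⁴ - 2x - 1
Initial interval: [1.13, 1.83]

Iteration 1:
  c_1 = (1.130000 + 1.830000)/2 = 1.480000
  f(c_1) = f(1.480000) = 0.837852
  f(a) × f(c) < 0, new interval: [1.130000, 1.480000]
Iteration 2:
  c_2 = (1.130000 + 1.480000)/2 = 1.305000
  f(c_2) = f(1.305000) = -0.709706
  f(a) × f(c) ≥ 0, new interval: [1.305000, 1.480000]
Iteration 3:
  c_3 = (1.305000 + 1.480000)/2 = 1.392500
  f(c_3) = f(1.392500) = -0.025061
  f(a) × f(c) ≥ 0, new interval: [1.392500, 1.480000]

After 3 iteration(s), the approximation is c_3 = 1.392500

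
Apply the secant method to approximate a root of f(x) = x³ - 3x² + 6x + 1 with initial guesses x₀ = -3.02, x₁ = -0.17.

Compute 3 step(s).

f(x) = x³ - 3x² + 6x + 1
x₀ = -3.02, x₁ = -0.17

Secant formula: x_{n+1} = x_n - f(x_n)(x_n - x_{n-1})/(f(x_n) - f(x_{n-1}))

Iteration 1:
  f(-3.020000) = -72.024808
  f(-0.170000) = -0.111613
  x_2 = -0.170000 - (-0.111613)×(-0.170000 - (-3.020000))/(-0.111613 - (-72.024808))
       = -0.165577
Iteration 2:
  f(-0.170000) = -0.111613
  f(-0.165577) = -0.080246
  x_3 = -0.165577 - (-0.080246)×(-0.165577 - (-0.170000))/(-0.080246 - (-0.111613))
       = -0.154260
Iteration 3:
  f(-0.165577) = -0.080246
  f(-0.154260) = -0.000622
  x_4 = -0.154260 - (-0.000622)×(-0.154260 - (-0.165577))/(-0.000622 - (-0.080246))
       = -0.154172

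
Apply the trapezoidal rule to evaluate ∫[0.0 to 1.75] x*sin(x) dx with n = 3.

f(x) = x*sin(x)
a = 0.0, b = 1.75, n = 3
h = (b - a)/n = 0.583333

Trapezoidal rule: (h/2)[f(x₀) + 2f(x₁) + 2f(x₂) + ... + f(xₙ)]

x_0 = 0.0000, f(x_0) = 0.000000, coefficient = 1
x_1 = 0.5833, f(x_1) = 0.321305, coefficient = 2
x_2 = 1.1667, f(x_2) = 1.072686, coefficient = 2
x_3 = 1.7500, f(x_3) = 1.721975, coefficient = 1

I ≈ (0.583333/2) × 4.509958 = 1.315404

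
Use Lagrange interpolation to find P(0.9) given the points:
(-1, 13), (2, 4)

Lagrange interpolation formula:
P(x) = Σ yᵢ × Lᵢ(x)
where Lᵢ(x) = Π_{j≠i} (x - xⱼ)/(xᵢ - xⱼ)

L_0(0.9) = (0.9 - 2)/(-1 - 2) = 0.366667
L_1(0.9) = (0.9 - (-1))/(2 - (-1)) = 0.633333

P(0.9) = 13×L_0(0.9) + 4×L_1(0.9)
P(0.9) = 7.300000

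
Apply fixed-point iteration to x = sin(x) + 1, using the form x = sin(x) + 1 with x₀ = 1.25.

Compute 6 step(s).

Equation: x = sin(x) + 1
Fixed-point form: x = sin(x) + 1
x₀ = 1.25

x_1 = g(1.250000) = 1.948985
x_2 = g(1.948985) = 1.929335
x_3 = g(1.929335) = 1.936411
x_4 = g(1.936411) = 1.933904
x_5 = g(1.933904) = 1.934797
x_6 = g(1.934797) = 1.934480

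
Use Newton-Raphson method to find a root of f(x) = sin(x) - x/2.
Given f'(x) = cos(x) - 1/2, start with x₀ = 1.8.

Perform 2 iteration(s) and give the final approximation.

f(x) = sin(x) - x/2
f'(x) = cos(x) - 1/2
x₀ = 1.8

Newton-Raphson formula: x_{n+1} = x_n - f(x_n)/f'(x_n)

Iteration 1:
  f(1.800000) = 0.073848
  f'(1.800000) = -0.727202
  x_1 = 1.800000 - 0.073848/(-0.727202) = 1.901550
Iteration 2:
  f(1.901550) = -0.004977
  f'(1.901550) = -0.824756
  x_2 = 1.901550 - (-0.004977)/(-0.824756) = 1.895515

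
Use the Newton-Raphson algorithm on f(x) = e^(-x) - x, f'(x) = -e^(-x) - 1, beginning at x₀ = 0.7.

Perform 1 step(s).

f(x) = e^(-x) - x
f'(x) = -e^(-x) - 1
x₀ = 0.7

Newton-Raphson formula: x_{n+1} = x_n - f(x_n)/f'(x_n)

Iteration 1:
  f(0.700000) = -0.203415
  f'(0.700000) = -1.496585
  x_1 = 0.700000 - (-0.203415)/(-1.496585) = 0.564081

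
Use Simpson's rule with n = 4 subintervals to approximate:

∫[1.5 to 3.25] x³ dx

f(x) = x³
a = 1.5, b = 3.25, n = 4
h = (b - a)/n = 0.437500

Simpson's rule: (h/3)[f(x₀) + 4f(x₁) + 2f(x₂) + ... + f(xₙ)]

x_0 = 1.5000, f(x_0) = 3.375000, coefficient = 1
x_1 = 1.9375, f(x_1) = 7.273193, coefficient = 4
x_2 = 2.3750, f(x_2) = 13.396484, coefficient = 2
x_3 = 2.8125, f(x_3) = 22.247314, coefficient = 4
x_4 = 3.2500, f(x_4) = 34.328125, coefficient = 1

I ≈ (0.437500/3) × 182.578125 = 26.625977
Exact value: 26.625977
Error: 0.000000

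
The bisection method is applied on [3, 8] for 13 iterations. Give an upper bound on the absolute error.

Bisection error bound: |error| ≤ (b-a)/2^n
|error| ≤ (8 - 3)/2^13 = 5/2^13
|error| ≤ 0.0006103516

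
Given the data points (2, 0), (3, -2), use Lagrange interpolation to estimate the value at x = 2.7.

Lagrange interpolation formula:
P(x) = Σ yᵢ × Lᵢ(x)
where Lᵢ(x) = Π_{j≠i} (x - xⱼ)/(xᵢ - xⱼ)

L_0(2.7) = (2.7 - 3)/(2 - 3) = 0.300000
L_1(2.7) = (2.7 - 2)/(3 - 2) = 0.700000

P(2.7) = 0×L_0(2.7) + (-2)×L_1(2.7)
P(2.7) = -1.400000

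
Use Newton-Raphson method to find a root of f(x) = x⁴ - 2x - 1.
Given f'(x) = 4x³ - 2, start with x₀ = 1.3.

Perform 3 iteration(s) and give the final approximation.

f(x) = x⁴ - 2x - 1
f'(x) = 4x³ - 2
x₀ = 1.3

Newton-Raphson formula: x_{n+1} = x_n - f(x_n)/f'(x_n)

Iteration 1:
  f(1.300000) = -0.743900
  f'(1.300000) = 6.788000
  x_1 = 1.300000 - (-0.743900)/6.788000 = 1.409590
Iteration 2:
  f(1.409590) = 0.128771
  f'(1.409590) = 9.203116
  x_2 = 1.409590 - 0.128771/9.203116 = 1.395598
Iteration 3:
  f(1.395598) = 0.002319
  f'(1.395598) = 8.872799
  x_3 = 1.395598 - 0.002319/8.872799 = 1.395337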